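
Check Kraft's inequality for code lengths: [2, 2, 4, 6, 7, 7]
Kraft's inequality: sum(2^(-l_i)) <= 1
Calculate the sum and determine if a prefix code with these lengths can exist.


Sum = 2^(-2) + 2^(-2) + 2^(-4) + 2^(-6) + 2^(-7) + 2^(-7)
    = 0.25 + 0.25 + 0.0625 + 0.015625 + 0.0078125 + 0.0078125
    = 76/128 = 0.59375
Since 0.59375 <= 1, Kraft's inequality IS satisfied.
A prefix code with these lengths CAN exist.

Kraft sum = 0.59375. Satisfied.


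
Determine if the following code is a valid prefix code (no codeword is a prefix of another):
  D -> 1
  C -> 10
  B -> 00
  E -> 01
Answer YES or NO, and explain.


Checking each pair (does one codeword prefix another?):
  D='1' vs C='10': prefix -- VIOLATION

NO -- this is NOT a valid prefix code. D (1) is a prefix of C (10).


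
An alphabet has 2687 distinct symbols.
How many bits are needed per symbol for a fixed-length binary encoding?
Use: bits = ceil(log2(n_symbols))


log2(2687) = 11.3918
Bracket: 2^11 = 2048 < 2687 <= 2^12 = 4096
So ceil(log2(2687)) = 12

bits = ceil(log2(2687)) = ceil(11.3918) = 12 bits


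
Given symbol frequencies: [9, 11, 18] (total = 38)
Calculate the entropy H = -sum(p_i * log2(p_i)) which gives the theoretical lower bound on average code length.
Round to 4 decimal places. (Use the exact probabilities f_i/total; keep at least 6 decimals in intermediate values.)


Per-symbol terms -p_i * log2(p_i) with p_i = f_i/38:
  p = 9/38 = 0.236842: log2(p) = -2.078003, -p*log2(p) = 0.492158
  p = 11/38 = 0.289474: log2(p) = -1.788496, -p*log2(p) = 0.517722
  p = 18/38 = 0.473684: log2(p) = -1.078003, -p*log2(p) = 0.510633
H = 0.492158 + 0.517722 + 0.510633 = 1.520513

H = 1.5205 bits/symbol


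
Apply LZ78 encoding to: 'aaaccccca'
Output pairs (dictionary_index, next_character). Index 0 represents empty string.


LZ78 encoding steps:
Dictionary: {0: ''}
Step 1: w='' (idx 0), next='a' -> output (0, 'a'), add 'a' as idx 1
Step 2: w='a' (idx 1), next='a' -> output (1, 'a'), add 'aa' as idx 2
Step 3: w='' (idx 0), next='c' -> output (0, 'c'), add 'c' as idx 3
Step 4: w='c' (idx 3), next='c' -> output (3, 'c'), add 'cc' as idx 4
Step 5: w='cc' (idx 4), next='a' -> output (4, 'a'), add 'cca' as idx 5


Encoded: [(0, 'a'), (1, 'a'), (0, 'c'), (3, 'c'), (4, 'a')]


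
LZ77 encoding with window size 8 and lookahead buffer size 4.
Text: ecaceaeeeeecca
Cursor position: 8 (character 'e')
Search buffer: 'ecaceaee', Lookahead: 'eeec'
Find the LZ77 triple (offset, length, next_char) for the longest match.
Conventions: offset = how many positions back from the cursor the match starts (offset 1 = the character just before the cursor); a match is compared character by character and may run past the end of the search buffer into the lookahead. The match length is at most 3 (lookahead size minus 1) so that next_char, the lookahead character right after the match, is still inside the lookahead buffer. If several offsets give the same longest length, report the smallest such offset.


Try each offset into the search buffer:
  offset=1 (pos 7, char 'e'): match length 3
  offset=2 (pos 6, char 'e'): match length 3
  offset=3 (pos 5, char 'a'): match length 0
  offset=4 (pos 4, char 'e'): match length 1
  offset=5 (pos 3, char 'c'): match length 0
  offset=6 (pos 2, char 'a'): match length 0
  offset=7 (pos 1, char 'c'): match length 0
  offset=8 (pos 0, char 'e'): match length 1
Longest match has length 3, found at offsets 1, 2; take the smallest, offset 1.
next_char = character at position 8 + 3 = 11 -> 'c'

Best match: offset=1, length=3 (matching 'eee' starting at position 7)
LZ77 triple: (1, 3, 'c')


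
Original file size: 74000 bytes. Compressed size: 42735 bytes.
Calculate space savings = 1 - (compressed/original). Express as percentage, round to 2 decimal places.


ratio = compressed/original = 42735/74000 = 0.5775
savings = 1 - ratio = 1 - 0.5775 = 0.4225
as a percentage: 0.4225 * 100 = 42.25%

Space savings = 1 - 42735/74000 = 42.25%


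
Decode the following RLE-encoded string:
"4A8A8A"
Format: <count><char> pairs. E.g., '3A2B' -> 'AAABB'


Expanding each <count><char> pair:
  4A -> 'AAAA'
  8A -> 'AAAAAAAA'
  8A -> 'AAAAAAAA'

Decoded = AAAAAAAAAAAAAAAAAAAA


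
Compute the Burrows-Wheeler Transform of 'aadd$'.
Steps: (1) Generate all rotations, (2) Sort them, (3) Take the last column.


Rotations (sorted):
  0: $aadd -> last char: d
  1: aadd$ -> last char: $
  2: add$a -> last char: a
  3: d$aad -> last char: d
  4: dd$aa -> last char: a


BWT = d$ada


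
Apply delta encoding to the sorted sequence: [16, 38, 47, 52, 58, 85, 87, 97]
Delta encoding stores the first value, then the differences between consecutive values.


First value: 16
Deltas:
  38 - 16 = 22
  47 - 38 = 9
  52 - 47 = 5
  58 - 52 = 6
  85 - 58 = 27
  87 - 85 = 2
  97 - 87 = 10


Delta encoded: [16, 22, 9, 5, 6, 27, 2, 10]


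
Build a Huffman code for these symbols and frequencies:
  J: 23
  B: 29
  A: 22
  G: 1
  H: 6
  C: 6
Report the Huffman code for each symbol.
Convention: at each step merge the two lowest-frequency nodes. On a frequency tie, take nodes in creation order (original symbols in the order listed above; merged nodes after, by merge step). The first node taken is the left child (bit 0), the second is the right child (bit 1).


Huffman tree construction:
Step 1: Merge G(1) + H(6) = 7
Step 2: Merge C(6) + (G+H)(7) = 13
Step 3: Merge (C+(G+H))(13) + A(22) = 35
Step 4: Merge J(23) + B(29) = 52
Step 5: Merge ((C+(G+H))+A)(35) + (J+B)(52) = 87
Read each symbol's code off the tree from the root (left child = 0, right child = 1).

Codes:
  J: 10 (length 2)
  B: 11 (length 2)
  A: 01 (length 2)
  G: 0010 (length 4)
  H: 0011 (length 4)
  C: 000 (length 3)
Average code length: 194/87 = 2.2299 bits/symbol


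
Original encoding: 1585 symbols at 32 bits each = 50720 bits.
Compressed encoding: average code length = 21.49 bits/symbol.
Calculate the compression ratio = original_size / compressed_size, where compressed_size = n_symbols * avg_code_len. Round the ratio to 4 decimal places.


original_size = n_symbols * orig_bits = 1585 * 32 = 50720 bits
compressed_size = n_symbols * avg_code_len = 1585 * 21.49 = 34061.65 bits
ratio = original_size / compressed_size = 50720 / 34061.65 = 1.4891

Compression ratio = 1.4891


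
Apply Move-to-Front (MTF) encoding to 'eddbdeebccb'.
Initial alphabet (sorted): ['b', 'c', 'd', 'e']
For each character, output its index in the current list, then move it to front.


MTF encoding:
'e': index 3 in ['b', 'c', 'd', 'e'] -> ['e', 'b', 'c', 'd']
'd': index 3 in ['e', 'b', 'c', 'd'] -> ['d', 'e', 'b', 'c']
'd': index 0 in ['d', 'e', 'b', 'c'] -> ['d', 'e', 'b', 'c']
'b': index 2 in ['d', 'e', 'b', 'c'] -> ['b', 'd', 'e', 'c']
'd': index 1 in ['b', 'd', 'e', 'c'] -> ['d', 'b', 'e', 'c']
'e': index 2 in ['d', 'b', 'e', 'c'] -> ['e', 'd', 'b', 'c']
'e': index 0 in ['e', 'd', 'b', 'c'] -> ['e', 'd', 'b', 'c']
'b': index 2 in ['e', 'd', 'b', 'c'] -> ['b', 'e', 'd', 'c']
'c': index 3 in ['b', 'e', 'd', 'c'] -> ['c', 'b', 'e', 'd']
'c': index 0 in ['c', 'b', 'e', 'd'] -> ['c', 'b', 'e', 'd']
'b': index 1 in ['c', 'b', 'e', 'd'] -> ['b', 'c', 'e', 'd']


Output: [3, 3, 0, 2, 1, 2, 0, 2, 3, 0, 1]


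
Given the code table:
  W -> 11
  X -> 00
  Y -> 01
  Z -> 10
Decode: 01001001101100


Decoding:
01 -> Y
00 -> X
10 -> Z
01 -> Y
10 -> Z
11 -> W
00 -> X


Result: YXZYZWX


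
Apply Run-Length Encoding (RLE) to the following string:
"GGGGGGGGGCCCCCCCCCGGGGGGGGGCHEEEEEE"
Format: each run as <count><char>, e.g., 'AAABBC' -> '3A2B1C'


Scanning runs left to right:
  i=0: run of 'G' x 9 -> '9G'
  i=9: run of 'C' x 9 -> '9C'
  i=18: run of 'G' x 9 -> '9G'
  i=27: run of 'C' x 1 -> '1C'
  i=28: run of 'H' x 1 -> '1H'
  i=29: run of 'E' x 6 -> '6E'

RLE = 9G9C9G1C1H6E


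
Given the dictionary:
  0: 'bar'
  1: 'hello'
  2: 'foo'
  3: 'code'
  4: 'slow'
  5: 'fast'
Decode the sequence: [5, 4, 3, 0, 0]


Look up each index in the dictionary:
  5 -> 'fast'
  4 -> 'slow'
  3 -> 'code'
  0 -> 'bar'
  0 -> 'bar'

Decoded: "fast slow code bar bar"


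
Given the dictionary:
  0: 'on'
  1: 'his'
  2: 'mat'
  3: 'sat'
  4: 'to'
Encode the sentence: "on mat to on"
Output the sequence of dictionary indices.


Look up each word in the dictionary:
  'on' -> 0
  'mat' -> 2
  'to' -> 4
  'on' -> 0

Encoded: [0, 2, 4, 0]


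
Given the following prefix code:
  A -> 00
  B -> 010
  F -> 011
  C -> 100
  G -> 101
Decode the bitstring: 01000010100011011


Decoding step by step:
Bits 010 -> B
Bits 00 -> A
Bits 010 -> B
Bits 100 -> C
Bits 011 -> F
Bits 011 -> F


Decoded message: BABCFF


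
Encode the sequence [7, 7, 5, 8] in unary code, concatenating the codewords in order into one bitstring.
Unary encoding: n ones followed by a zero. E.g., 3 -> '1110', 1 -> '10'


Encode each number as n ones followed by a terminating 0:
  7 -> 11111110 (8 bits)
  7 -> 11111110 (8 bits)
  5 -> 111110 (6 bits)
  8 -> 111111110 (9 bits)
Total length = 8 + 8 + 6 + 9 = 31 bits.

Unary([7, 7, 5, 8]) = 1111111011111110111110111111110 (31 bits)


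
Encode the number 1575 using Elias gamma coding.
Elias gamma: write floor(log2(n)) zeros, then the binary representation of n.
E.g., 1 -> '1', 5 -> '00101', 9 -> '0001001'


num_bits = floor(log2(1575)) + 1 = 11
leading_zeros = num_bits - 1 = 10
binary(1575) = 11000100111

Elias gamma(1575) = '0000000000' + '11000100111' = 000000000011000100111 (21 bits)


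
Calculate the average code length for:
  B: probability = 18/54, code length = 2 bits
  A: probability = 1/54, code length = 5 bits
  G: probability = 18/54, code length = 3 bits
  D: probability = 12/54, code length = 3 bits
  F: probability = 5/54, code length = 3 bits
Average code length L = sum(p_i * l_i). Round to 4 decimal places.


Weighted contributions p_i * l_i:
  B: (18/54) * 2 = 36/54
  A: (1/54) * 5 = 5/54
  G: (18/54) * 3 = 54/54
  D: (12/54) * 3 = 36/54
  F: (5/54) * 3 = 15/54
Sum = (36 + 5 + 54 + 36 + 15)/54 = 146/54

L = 146/54 = 2.7037 bits/symbol


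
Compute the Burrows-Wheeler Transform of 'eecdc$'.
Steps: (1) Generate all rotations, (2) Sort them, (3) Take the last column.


Rotations (sorted):
  0: $eecdc -> last char: c
  1: c$eecd -> last char: d
  2: cdc$ee -> last char: e
  3: dc$eec -> last char: c
  4: ecdc$e -> last char: e
  5: eecdc$ -> last char: $


BWT = cdece$


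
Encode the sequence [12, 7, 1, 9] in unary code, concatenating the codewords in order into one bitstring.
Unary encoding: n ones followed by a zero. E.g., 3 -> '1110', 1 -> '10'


Encode each number as n ones followed by a terminating 0:
  12 -> 1111111111110 (13 bits)
  7 -> 11111110 (8 bits)
  1 -> 10 (2 bits)
  9 -> 1111111110 (10 bits)
Total length = 13 + 8 + 2 + 10 = 33 bits.

Unary([12, 7, 1, 9]) = 111111111111011111110101111111110 (33 bits)


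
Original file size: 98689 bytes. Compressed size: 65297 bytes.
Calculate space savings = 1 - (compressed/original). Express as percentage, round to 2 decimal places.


ratio = compressed/original = 65297/98689 = 0.661644
savings = 1 - ratio = 1 - 0.661644 = 0.338356
as a percentage: 0.338356 * 100 = 33.84%

Space savings = 1 - 65297/98689 = 33.84%


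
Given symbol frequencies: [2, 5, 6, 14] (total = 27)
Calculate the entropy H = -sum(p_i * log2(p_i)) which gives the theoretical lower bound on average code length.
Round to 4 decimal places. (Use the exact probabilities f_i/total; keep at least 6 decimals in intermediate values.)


Per-symbol terms -p_i * log2(p_i) with p_i = f_i/27:
  p = 2/27 = 0.074074: log2(p) = -3.754888, -p*log2(p) = 0.278140
  p = 5/27 = 0.185185: log2(p) = -2.432959, -p*log2(p) = 0.450548
  p = 6/27 = 0.222222: log2(p) = -2.169925, -p*log2(p) = 0.482206
  p = 14/27 = 0.518519: log2(p) = -0.947533, -p*log2(p) = 0.491313
H = 0.278140 + 0.450548 + 0.482206 + 0.491313 = 1.702207

H = 1.7022 bits/symbol


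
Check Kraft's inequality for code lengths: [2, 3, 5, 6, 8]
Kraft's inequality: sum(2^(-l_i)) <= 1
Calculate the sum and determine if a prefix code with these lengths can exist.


Sum = 2^(-2) + 2^(-3) + 2^(-5) + 2^(-6) + 2^(-8)
    = 0.25 + 0.125 + 0.03125 + 0.015625 + 0.00390625
    = 109/256 = 0.42578125
Since 0.42578125 <= 1, Kraft's inequality IS satisfied.
A prefix code with these lengths CAN exist.

Kraft sum = 0.42578125. Satisfied.


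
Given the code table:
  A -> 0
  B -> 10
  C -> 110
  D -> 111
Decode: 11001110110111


Decoding:
110 -> C
0 -> A
111 -> D
0 -> A
110 -> C
111 -> D


Result: CADACD


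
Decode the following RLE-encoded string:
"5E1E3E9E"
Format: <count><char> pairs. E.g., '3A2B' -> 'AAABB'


Expanding each <count><char> pair:
  5E -> 'EEEEE'
  1E -> 'E'
  3E -> 'EEE'
  9E -> 'EEEEEEEEE'

Decoded = EEEEEEEEEEEEEEEEEE


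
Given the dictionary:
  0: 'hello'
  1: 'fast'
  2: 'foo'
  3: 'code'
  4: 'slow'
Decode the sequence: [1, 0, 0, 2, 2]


Look up each index in the dictionary:
  1 -> 'fast'
  0 -> 'hello'
  0 -> 'hello'
  2 -> 'foo'
  2 -> 'foo'

Decoded: "fast hello hello foo foo"


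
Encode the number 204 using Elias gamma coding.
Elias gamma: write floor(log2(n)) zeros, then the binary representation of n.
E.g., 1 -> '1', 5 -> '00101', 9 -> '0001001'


num_bits = floor(log2(204)) + 1 = 8
leading_zeros = num_bits - 1 = 7
binary(204) = 11001100

Elias gamma(204) = '0000000' + '11001100' = 000000011001100 (15 bits)


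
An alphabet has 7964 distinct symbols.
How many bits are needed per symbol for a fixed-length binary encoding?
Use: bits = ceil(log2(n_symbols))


log2(7964) = 12.9593
Bracket: 2^12 = 4096 < 7964 <= 2^13 = 8192
So ceil(log2(7964)) = 13

bits = ceil(log2(7964)) = ceil(12.9593) = 13 bits


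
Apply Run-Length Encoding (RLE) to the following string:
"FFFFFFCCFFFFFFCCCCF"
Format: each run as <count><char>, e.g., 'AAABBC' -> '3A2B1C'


Scanning runs left to right:
  i=0: run of 'F' x 6 -> '6F'
  i=6: run of 'C' x 2 -> '2C'
  i=8: run of 'F' x 6 -> '6F'
  i=14: run of 'C' x 4 -> '4C'
  i=18: run of 'F' x 1 -> '1F'

RLE = 6F2C6F4C1F


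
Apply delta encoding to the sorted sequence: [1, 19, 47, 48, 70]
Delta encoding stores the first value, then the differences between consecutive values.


First value: 1
Deltas:
  19 - 1 = 18
  47 - 19 = 28
  48 - 47 = 1
  70 - 48 = 22


Delta encoded: [1, 18, 28, 1, 22]


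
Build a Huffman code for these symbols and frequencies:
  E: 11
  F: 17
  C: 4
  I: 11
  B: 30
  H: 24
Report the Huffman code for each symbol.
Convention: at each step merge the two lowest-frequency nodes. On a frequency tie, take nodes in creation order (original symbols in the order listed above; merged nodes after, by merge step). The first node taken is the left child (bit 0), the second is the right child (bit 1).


Huffman tree construction:
Step 1: Merge C(4) + E(11) = 15
Step 2: Merge I(11) + (C+E)(15) = 26
Step 3: Merge F(17) + H(24) = 41
Step 4: Merge (I+(C+E))(26) + B(30) = 56
Step 5: Merge (F+H)(41) + ((I+(C+E))+B)(56) = 97
Read each symbol's code off the tree from the root (left child = 0, right child = 1).

Codes:
  E: 1011 (length 4)
  F: 00 (length 2)
  C: 1010 (length 4)
  I: 100 (length 3)
  B: 11 (length 2)
  H: 01 (length 2)
Average code length: 235/97 = 2.4227 bits/symbol


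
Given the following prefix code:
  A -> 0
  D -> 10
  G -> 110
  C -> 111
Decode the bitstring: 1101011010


Decoding step by step:
Bits 110 -> G
Bits 10 -> D
Bits 110 -> G
Bits 10 -> D


Decoded message: GDGD


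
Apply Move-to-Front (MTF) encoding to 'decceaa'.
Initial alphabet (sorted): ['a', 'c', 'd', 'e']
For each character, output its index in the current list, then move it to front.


MTF encoding:
'd': index 2 in ['a', 'c', 'd', 'e'] -> ['d', 'a', 'c', 'e']
'e': index 3 in ['d', 'a', 'c', 'e'] -> ['e', 'd', 'a', 'c']
'c': index 3 in ['e', 'd', 'a', 'c'] -> ['c', 'e', 'd', 'a']
'c': index 0 in ['c', 'e', 'd', 'a'] -> ['c', 'e', 'd', 'a']
'e': index 1 in ['c', 'e', 'd', 'a'] -> ['e', 'c', 'd', 'a']
'a': index 3 in ['e', 'c', 'd', 'a'] -> ['a', 'e', 'c', 'd']
'a': index 0 in ['a', 'e', 'c', 'd'] -> ['a', 'e', 'c', 'd']


Output: [2, 3, 3, 0, 1, 3, 0]


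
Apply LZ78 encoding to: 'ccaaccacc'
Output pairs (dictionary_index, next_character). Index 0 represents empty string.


LZ78 encoding steps:
Dictionary: {0: ''}
Step 1: w='' (idx 0), next='c' -> output (0, 'c'), add 'c' as idx 1
Step 2: w='c' (idx 1), next='a' -> output (1, 'a'), add 'ca' as idx 2
Step 3: w='' (idx 0), next='a' -> output (0, 'a'), add 'a' as idx 3
Step 4: w='c' (idx 1), next='c' -> output (1, 'c'), add 'cc' as idx 4
Step 5: w='a' (idx 3), next='c' -> output (3, 'c'), add 'ac' as idx 5
Step 6: w='c' (idx 1), end of input -> output (1, '')


Encoded: [(0, 'c'), (1, 'a'), (0, 'a'), (1, 'c'), (3, 'c'), (1, '')]


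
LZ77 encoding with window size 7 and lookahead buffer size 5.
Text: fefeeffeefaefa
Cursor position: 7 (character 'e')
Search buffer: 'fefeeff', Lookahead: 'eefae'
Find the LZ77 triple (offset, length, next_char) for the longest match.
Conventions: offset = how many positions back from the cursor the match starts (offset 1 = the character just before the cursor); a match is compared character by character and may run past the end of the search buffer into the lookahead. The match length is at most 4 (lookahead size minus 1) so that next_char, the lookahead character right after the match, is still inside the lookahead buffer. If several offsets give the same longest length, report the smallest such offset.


Try each offset into the search buffer:
  offset=1 (pos 6, char 'f'): match length 0
  offset=2 (pos 5, char 'f'): match length 0
  offset=3 (pos 4, char 'e'): match length 1
  offset=4 (pos 3, char 'e'): match length 3
  offset=5 (pos 2, char 'f'): match length 0
  offset=6 (pos 1, char 'e'): match length 1
  offset=7 (pos 0, char 'f'): match length 0
Longest match has length 3 at offset 4.
next_char = character at position 7 + 3 = 10 -> 'a'

Best match: offset=4, length=3 (matching 'eef' starting at position 3)
LZ77 triple: (4, 3, 'a')


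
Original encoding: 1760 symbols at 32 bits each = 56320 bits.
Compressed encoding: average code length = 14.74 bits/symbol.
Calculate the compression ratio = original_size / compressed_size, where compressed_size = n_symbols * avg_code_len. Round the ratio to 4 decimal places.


original_size = n_symbols * orig_bits = 1760 * 32 = 56320 bits
compressed_size = n_symbols * avg_code_len = 1760 * 14.74 = 25942.4 bits
ratio = original_size / compressed_size = 56320 / 25942.4 = 2.171

Compression ratio = 2.171


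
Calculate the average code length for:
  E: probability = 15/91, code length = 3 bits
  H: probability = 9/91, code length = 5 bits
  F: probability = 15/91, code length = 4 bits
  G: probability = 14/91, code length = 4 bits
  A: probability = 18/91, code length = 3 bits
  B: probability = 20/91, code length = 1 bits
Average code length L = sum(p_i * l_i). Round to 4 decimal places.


Weighted contributions p_i * l_i:
  E: (15/91) * 3 = 45/91
  H: (9/91) * 5 = 45/91
  F: (15/91) * 4 = 60/91
  G: (14/91) * 4 = 56/91
  A: (18/91) * 3 = 54/91
  B: (20/91) * 1 = 20/91
Sum = (45 + 45 + 60 + 56 + 54 + 20)/91 = 280/91

L = 280/91 = 3.0769 bits/symbol


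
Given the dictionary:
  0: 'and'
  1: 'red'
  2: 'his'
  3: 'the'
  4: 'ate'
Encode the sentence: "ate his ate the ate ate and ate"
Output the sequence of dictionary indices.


Look up each word in the dictionary:
  'ate' -> 4
  'his' -> 2
  'ate' -> 4
  'the' -> 3
  'ate' -> 4
  'ate' -> 4
  'and' -> 0
  'ate' -> 4

Encoded: [4, 2, 4, 3, 4, 4, 0, 4]


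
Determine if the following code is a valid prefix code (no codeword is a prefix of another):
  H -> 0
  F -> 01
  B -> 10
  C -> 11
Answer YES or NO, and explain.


Checking each pair (does one codeword prefix another?):
  H='0' vs F='01': prefix -- VIOLATION

NO -- this is NOT a valid prefix code. H (0) is a prefix of F (01).


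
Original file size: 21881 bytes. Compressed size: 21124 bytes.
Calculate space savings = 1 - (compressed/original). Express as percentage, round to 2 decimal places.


ratio = compressed/original = 21124/21881 = 0.965404
savings = 1 - ratio = 1 - 0.965404 = 0.034596
as a percentage: 0.034596 * 100 = 3.46%

Space savings = 1 - 21124/21881 = 3.46%


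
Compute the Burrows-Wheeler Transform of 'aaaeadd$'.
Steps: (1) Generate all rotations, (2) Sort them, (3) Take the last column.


Rotations (sorted):
  0: $aaaeadd -> last char: d
  1: aaaeadd$ -> last char: $
  2: aaeadd$a -> last char: a
  3: add$aaae -> last char: e
  4: aeadd$aa -> last char: a
  5: d$aaaead -> last char: d
  6: dd$aaaea -> last char: a
  7: eadd$aaa -> last char: a


BWT = d$aeadaa


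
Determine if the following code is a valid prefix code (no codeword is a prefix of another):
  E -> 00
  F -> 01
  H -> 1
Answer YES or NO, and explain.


Checking each pair (does one codeword prefix another?):
  E='00' vs F='01': no prefix
  E='00' vs H='1': no prefix
  F='01' vs E='00': no prefix
  F='01' vs H='1': no prefix
  H='1' vs E='00': no prefix
  H='1' vs F='01': no prefix
No violation found over all pairs.

YES -- this is a valid prefix code. No codeword is a prefix of any other codeword.


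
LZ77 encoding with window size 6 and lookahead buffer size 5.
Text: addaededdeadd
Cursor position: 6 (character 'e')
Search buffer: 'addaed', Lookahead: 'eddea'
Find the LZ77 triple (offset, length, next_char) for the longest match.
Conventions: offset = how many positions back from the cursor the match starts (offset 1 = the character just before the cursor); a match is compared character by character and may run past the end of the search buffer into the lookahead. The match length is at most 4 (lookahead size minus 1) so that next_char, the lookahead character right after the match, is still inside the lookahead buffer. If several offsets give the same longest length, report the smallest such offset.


Try each offset into the search buffer:
  offset=1 (pos 5, char 'd'): match length 0
  offset=2 (pos 4, char 'e'): match length 2
  offset=3 (pos 3, char 'a'): match length 0
  offset=4 (pos 2, char 'd'): match length 0
  offset=5 (pos 1, char 'd'): match length 0
  offset=6 (pos 0, char 'a'): match length 0
Longest match has length 2 at offset 2.
next_char = character at position 6 + 2 = 8 -> 'd'

Best match: offset=2, length=2 (matching 'ed' starting at position 4)
LZ77 triple: (2, 2, 'd')


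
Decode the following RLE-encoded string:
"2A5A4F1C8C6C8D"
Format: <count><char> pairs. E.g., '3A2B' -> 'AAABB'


Expanding each <count><char> pair:
  2A -> 'AA'
  5A -> 'AAAAA'
  4F -> 'FFFF'
  1C -> 'C'
  8C -> 'CCCCCCCC'
  6C -> 'CCCCCC'
  8D -> 'DDDDDDDD'

Decoded = AAAAAAAFFFFCCCCCCCCCCCCCCCDDDDDDDD


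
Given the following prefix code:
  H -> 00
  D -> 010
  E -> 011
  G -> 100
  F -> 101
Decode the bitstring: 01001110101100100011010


Decoding step by step:
Bits 010 -> D
Bits 011 -> E
Bits 101 -> F
Bits 011 -> E
Bits 00 -> H
Bits 100 -> G
Bits 011 -> E
Bits 010 -> D


Decoded message: DEFEHGED


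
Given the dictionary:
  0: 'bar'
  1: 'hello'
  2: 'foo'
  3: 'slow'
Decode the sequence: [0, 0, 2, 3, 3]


Look up each index in the dictionary:
  0 -> 'bar'
  0 -> 'bar'
  2 -> 'foo'
  3 -> 'slow'
  3 -> 'slow'

Decoded: "bar bar foo slow slow"


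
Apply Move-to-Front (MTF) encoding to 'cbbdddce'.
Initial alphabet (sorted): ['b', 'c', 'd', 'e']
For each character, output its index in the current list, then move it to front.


MTF encoding:
'c': index 1 in ['b', 'c', 'd', 'e'] -> ['c', 'b', 'd', 'e']
'b': index 1 in ['c', 'b', 'd', 'e'] -> ['b', 'c', 'd', 'e']
'b': index 0 in ['b', 'c', 'd', 'e'] -> ['b', 'c', 'd', 'e']
'd': index 2 in ['b', 'c', 'd', 'e'] -> ['d', 'b', 'c', 'e']
'd': index 0 in ['d', 'b', 'c', 'e'] -> ['d', 'b', 'c', 'e']
'd': index 0 in ['d', 'b', 'c', 'e'] -> ['d', 'b', 'c', 'e']
'c': index 2 in ['d', 'b', 'c', 'e'] -> ['c', 'd', 'b', 'e']
'e': index 3 in ['c', 'd', 'b', 'e'] -> ['e', 'c', 'd', 'b']


Output: [1, 1, 0, 2, 0, 0, 2, 3]


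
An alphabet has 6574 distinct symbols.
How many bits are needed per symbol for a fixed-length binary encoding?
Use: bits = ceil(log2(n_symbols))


log2(6574) = 12.6826
Bracket: 2^12 = 4096 < 6574 <= 2^13 = 8192
So ceil(log2(6574)) = 13

bits = ceil(log2(6574)) = ceil(12.6826) = 13 bits


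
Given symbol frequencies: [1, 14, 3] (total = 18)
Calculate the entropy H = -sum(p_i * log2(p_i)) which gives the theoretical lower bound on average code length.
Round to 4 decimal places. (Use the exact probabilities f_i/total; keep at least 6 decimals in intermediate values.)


Per-symbol terms -p_i * log2(p_i) with p_i = f_i/18:
  p = 1/18 = 0.055556: log2(p) = -4.169925, -p*log2(p) = 0.231663
  p = 14/18 = 0.777778: log2(p) = -0.362570, -p*log2(p) = 0.281999
  p = 3/18 = 0.166667: log2(p) = -2.584963, -p*log2(p) = 0.430827
H = 0.231663 + 0.281999 + 0.430827 = 0.944489

H = 0.9445 bits/symbol


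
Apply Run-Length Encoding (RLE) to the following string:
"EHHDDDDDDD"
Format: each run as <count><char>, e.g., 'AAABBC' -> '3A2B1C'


Scanning runs left to right:
  i=0: run of 'E' x 1 -> '1E'
  i=1: run of 'H' x 2 -> '2H'
  i=3: run of 'D' x 7 -> '7D'

RLE = 1E2H7D


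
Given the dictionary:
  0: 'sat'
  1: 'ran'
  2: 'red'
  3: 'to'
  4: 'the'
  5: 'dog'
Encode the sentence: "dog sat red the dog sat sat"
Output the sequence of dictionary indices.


Look up each word in the dictionary:
  'dog' -> 5
  'sat' -> 0
  'red' -> 2
  'the' -> 4
  'dog' -> 5
  'sat' -> 0
  'sat' -> 0

Encoded: [5, 0, 2, 4, 5, 0, 0]


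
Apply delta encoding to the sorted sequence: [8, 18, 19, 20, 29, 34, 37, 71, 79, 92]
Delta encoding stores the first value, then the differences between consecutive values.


First value: 8
Deltas:
  18 - 8 = 10
  19 - 18 = 1
  20 - 19 = 1
  29 - 20 = 9
  34 - 29 = 5
  37 - 34 = 3
  71 - 37 = 34
  79 - 71 = 8
  92 - 79 = 13


Delta encoded: [8, 10, 1, 1, 9, 5, 3, 34, 8, 13]


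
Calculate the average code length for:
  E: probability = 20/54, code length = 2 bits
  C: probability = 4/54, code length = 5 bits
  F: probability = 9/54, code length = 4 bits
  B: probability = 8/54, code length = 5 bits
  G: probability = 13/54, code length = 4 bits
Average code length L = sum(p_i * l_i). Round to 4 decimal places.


Weighted contributions p_i * l_i:
  E: (20/54) * 2 = 40/54
  C: (4/54) * 5 = 20/54
  F: (9/54) * 4 = 36/54
  B: (8/54) * 5 = 40/54
  G: (13/54) * 4 = 52/54
Sum = (40 + 20 + 36 + 40 + 52)/54 = 188/54

L = 188/54 = 3.4815 bits/symbol


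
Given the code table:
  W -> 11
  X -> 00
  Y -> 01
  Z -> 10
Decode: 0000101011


Decoding:
00 -> X
00 -> X
10 -> Z
10 -> Z
11 -> W


Result: XXZZW


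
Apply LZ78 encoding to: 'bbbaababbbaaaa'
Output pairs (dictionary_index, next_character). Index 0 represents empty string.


LZ78 encoding steps:
Dictionary: {0: ''}
Step 1: w='' (idx 0), next='b' -> output (0, 'b'), add 'b' as idx 1
Step 2: w='b' (idx 1), next='b' -> output (1, 'b'), add 'bb' as idx 2
Step 3: w='' (idx 0), next='a' -> output (0, 'a'), add 'a' as idx 3
Step 4: w='a' (idx 3), next='b' -> output (3, 'b'), add 'ab' as idx 4
Step 5: w='ab' (idx 4), next='b' -> output (4, 'b'), add 'abb' as idx 5
Step 6: w='b' (idx 1), next='a' -> output (1, 'a'), add 'ba' as idx 6
Step 7: w='a' (idx 3), next='a' -> output (3, 'a'), add 'aa' as idx 7
Step 8: w='a' (idx 3), end of input -> output (3, '')


Encoded: [(0, 'b'), (1, 'b'), (0, 'a'), (3, 'b'), (4, 'b'), (1, 'a'), (3, 'a'), (3, '')]


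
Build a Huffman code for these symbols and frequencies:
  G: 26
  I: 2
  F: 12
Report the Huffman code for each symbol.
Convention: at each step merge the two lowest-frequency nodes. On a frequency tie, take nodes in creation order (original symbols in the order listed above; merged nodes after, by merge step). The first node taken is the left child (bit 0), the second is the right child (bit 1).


Huffman tree construction:
Step 1: Merge I(2) + F(12) = 14
Step 2: Merge (I+F)(14) + G(26) = 40
Read each symbol's code off the tree from the root (left child = 0, right child = 1).

Codes:
  G: 1 (length 1)
  I: 00 (length 2)
  F: 01 (length 2)
Average code length: 54/40 = 1.3500 bits/symbol


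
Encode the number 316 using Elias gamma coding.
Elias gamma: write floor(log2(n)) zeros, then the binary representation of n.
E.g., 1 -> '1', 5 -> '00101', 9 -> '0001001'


num_bits = floor(log2(316)) + 1 = 9
leading_zeros = num_bits - 1 = 8
binary(316) = 100111100

Elias gamma(316) = '00000000' + '100111100' = 00000000100111100 (17 bits)


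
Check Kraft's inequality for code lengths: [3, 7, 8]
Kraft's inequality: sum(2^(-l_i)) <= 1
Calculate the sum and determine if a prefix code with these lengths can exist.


Sum = 2^(-3) + 2^(-7) + 2^(-8)
    = 0.125 + 0.0078125 + 0.00390625
    = 35/256 = 0.13671875
Since 0.13671875 <= 1, Kraft's inequality IS satisfied.
A prefix code with these lengths CAN exist.

Kraft sum = 0.13671875. Satisfied.


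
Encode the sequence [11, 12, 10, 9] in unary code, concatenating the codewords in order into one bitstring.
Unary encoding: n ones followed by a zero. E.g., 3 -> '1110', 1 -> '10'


Encode each number as n ones followed by a terminating 0:
  11 -> 111111111110 (12 bits)
  12 -> 1111111111110 (13 bits)
  10 -> 11111111110 (11 bits)
  9 -> 1111111110 (10 bits)
Total length = 12 + 13 + 11 + 10 = 46 bits.

Unary([11, 12, 10, 9]) = 1111111111101111111111110111111111101111111110 (46 bits)


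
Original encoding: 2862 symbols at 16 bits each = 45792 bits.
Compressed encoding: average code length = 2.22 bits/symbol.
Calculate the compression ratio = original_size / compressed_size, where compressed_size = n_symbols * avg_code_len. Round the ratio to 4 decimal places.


original_size = n_symbols * orig_bits = 2862 * 16 = 45792 bits
compressed_size = n_symbols * avg_code_len = 2862 * 2.22 = 6353.64 bits
ratio = original_size / compressed_size = 45792 / 6353.64 = 7.2072

Compression ratio = 7.2072


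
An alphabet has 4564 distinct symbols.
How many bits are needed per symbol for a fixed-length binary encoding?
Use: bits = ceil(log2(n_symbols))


log2(4564) = 12.1561
Bracket: 2^12 = 4096 < 4564 <= 2^13 = 8192
So ceil(log2(4564)) = 13

bits = ceil(log2(4564)) = ceil(12.1561) = 13 bits


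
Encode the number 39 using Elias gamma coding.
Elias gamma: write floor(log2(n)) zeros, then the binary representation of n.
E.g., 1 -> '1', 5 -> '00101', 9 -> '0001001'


num_bits = floor(log2(39)) + 1 = 6
leading_zeros = num_bits - 1 = 5
binary(39) = 100111

Elias gamma(39) = '00000' + '100111' = 00000100111 (11 bits)


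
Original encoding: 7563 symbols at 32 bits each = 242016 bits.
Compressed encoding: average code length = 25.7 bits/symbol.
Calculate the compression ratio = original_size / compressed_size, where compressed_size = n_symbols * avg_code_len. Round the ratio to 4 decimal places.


original_size = n_symbols * orig_bits = 7563 * 32 = 242016 bits
compressed_size = n_symbols * avg_code_len = 7563 * 25.7 = 194369.1 bits
ratio = original_size / compressed_size = 242016 / 194369.1 = 1.2451

Compression ratio = 1.2451


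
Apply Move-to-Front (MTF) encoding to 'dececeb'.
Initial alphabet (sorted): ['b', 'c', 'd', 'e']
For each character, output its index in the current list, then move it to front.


MTF encoding:
'd': index 2 in ['b', 'c', 'd', 'e'] -> ['d', 'b', 'c', 'e']
'e': index 3 in ['d', 'b', 'c', 'e'] -> ['e', 'd', 'b', 'c']
'c': index 3 in ['e', 'd', 'b', 'c'] -> ['c', 'e', 'd', 'b']
'e': index 1 in ['c', 'e', 'd', 'b'] -> ['e', 'c', 'd', 'b']
'c': index 1 in ['e', 'c', 'd', 'b'] -> ['c', 'e', 'd', 'b']
'e': index 1 in ['c', 'e', 'd', 'b'] -> ['e', 'c', 'd', 'b']
'b': index 3 in ['e', 'c', 'd', 'b'] -> ['b', 'e', 'c', 'd']


Output: [2, 3, 3, 1, 1, 1, 3]


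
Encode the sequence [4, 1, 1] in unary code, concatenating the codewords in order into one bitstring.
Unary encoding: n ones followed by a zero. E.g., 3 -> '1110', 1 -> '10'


Encode each number as n ones followed by a terminating 0:
  4 -> 11110 (5 bits)
  1 -> 10 (2 bits)
  1 -> 10 (2 bits)
Total length = 5 + 2 + 2 = 9 bits.

Unary([4, 1, 1]) = 111101010 (9 bits)


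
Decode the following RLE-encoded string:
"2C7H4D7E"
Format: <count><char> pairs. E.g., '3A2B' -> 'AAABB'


Expanding each <count><char> pair:
  2C -> 'CC'
  7H -> 'HHHHHHH'
  4D -> 'DDDD'
  7E -> 'EEEEEEE'

Decoded = CCHHHHHHHDDDDEEEEEEE


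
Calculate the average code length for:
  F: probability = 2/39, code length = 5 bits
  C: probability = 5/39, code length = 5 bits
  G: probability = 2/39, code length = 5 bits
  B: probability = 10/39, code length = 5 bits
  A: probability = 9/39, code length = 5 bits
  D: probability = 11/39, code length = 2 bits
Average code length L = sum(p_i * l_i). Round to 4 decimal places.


Weighted contributions p_i * l_i:
  F: (2/39) * 5 = 10/39
  C: (5/39) * 5 = 25/39
  G: (2/39) * 5 = 10/39
  B: (10/39) * 5 = 50/39
  A: (9/39) * 5 = 45/39
  D: (11/39) * 2 = 22/39
Sum = (10 + 25 + 10 + 50 + 45 + 22)/39 = 162/39

L = 162/39 = 4.1538 bits/symbol


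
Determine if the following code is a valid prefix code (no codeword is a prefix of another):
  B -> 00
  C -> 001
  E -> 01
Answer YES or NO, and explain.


Checking each pair (does one codeword prefix another?):
  B='00' vs C='001': prefix -- VIOLATION

NO -- this is NOT a valid prefix code. B (00) is a prefix of C (001).


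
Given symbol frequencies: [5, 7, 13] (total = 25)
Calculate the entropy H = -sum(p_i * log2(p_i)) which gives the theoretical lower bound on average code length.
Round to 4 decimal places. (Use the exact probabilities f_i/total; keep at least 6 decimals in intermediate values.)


Per-symbol terms -p_i * log2(p_i) with p_i = f_i/25:
  p = 5/25 = 0.200000: log2(p) = -2.321928, -p*log2(p) = 0.464386
  p = 7/25 = 0.280000: log2(p) = -1.836501, -p*log2(p) = 0.514220
  p = 13/25 = 0.520000: log2(p) = -0.943416, -p*log2(p) = 0.490577
H = 0.464386 + 0.514220 + 0.490577 = 1.469183

H = 1.4692 bits/symbol


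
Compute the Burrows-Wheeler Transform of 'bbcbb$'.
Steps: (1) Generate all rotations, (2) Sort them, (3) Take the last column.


Rotations (sorted):
  0: $bbcbb -> last char: b
  1: b$bbcb -> last char: b
  2: bb$bbc -> last char: c
  3: bbcbb$ -> last char: $
  4: bcbb$b -> last char: b
  5: cbb$bb -> last char: b


BWT = bbc$bb


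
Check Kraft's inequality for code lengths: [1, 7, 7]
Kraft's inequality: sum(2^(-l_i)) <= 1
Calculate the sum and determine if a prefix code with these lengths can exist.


Sum = 2^(-1) + 2^(-7) + 2^(-7)
    = 0.5 + 0.0078125 + 0.0078125
    = 66/128 = 0.515625
Since 0.515625 <= 1, Kraft's inequality IS satisfied.
A prefix code with these lengths CAN exist.

Kraft sum = 0.515625. Satisfied.


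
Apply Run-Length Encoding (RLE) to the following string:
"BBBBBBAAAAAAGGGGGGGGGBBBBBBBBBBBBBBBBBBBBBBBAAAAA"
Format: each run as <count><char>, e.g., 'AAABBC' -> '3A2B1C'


Scanning runs left to right:
  i=0: run of 'B' x 6 -> '6B'
  i=6: run of 'A' x 6 -> '6A'
  i=12: run of 'G' x 9 -> '9G'
  i=21: run of 'B' x 23 -> '23B'
  i=44: run of 'A' x 5 -> '5A'

RLE = 6B6A9G23B5A


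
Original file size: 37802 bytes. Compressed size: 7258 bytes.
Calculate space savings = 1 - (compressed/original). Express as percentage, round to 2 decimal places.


ratio = compressed/original = 7258/37802 = 0.192
savings = 1 - ratio = 1 - 0.192 = 0.808
as a percentage: 0.808 * 100 = 80.8%

Space savings = 1 - 7258/37802 = 80.8%


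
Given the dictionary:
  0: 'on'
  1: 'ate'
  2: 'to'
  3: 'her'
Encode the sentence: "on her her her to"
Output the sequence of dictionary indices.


Look up each word in the dictionary:
  'on' -> 0
  'her' -> 3
  'her' -> 3
  'her' -> 3
  'to' -> 2

Encoded: [0, 3, 3, 3, 2]


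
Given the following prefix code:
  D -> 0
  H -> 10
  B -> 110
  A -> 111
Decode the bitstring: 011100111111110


Decoding step by step:
Bits 0 -> D
Bits 111 -> A
Bits 0 -> D
Bits 0 -> D
Bits 111 -> A
Bits 111 -> A
Bits 110 -> B


Decoded message: DADDAAB


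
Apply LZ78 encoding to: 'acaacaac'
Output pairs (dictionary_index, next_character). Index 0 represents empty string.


LZ78 encoding steps:
Dictionary: {0: ''}
Step 1: w='' (idx 0), next='a' -> output (0, 'a'), add 'a' as idx 1
Step 2: w='' (idx 0), next='c' -> output (0, 'c'), add 'c' as idx 2
Step 3: w='a' (idx 1), next='a' -> output (1, 'a'), add 'aa' as idx 3
Step 4: w='c' (idx 2), next='a' -> output (2, 'a'), add 'ca' as idx 4
Step 5: w='a' (idx 1), next='c' -> output (1, 'c'), add 'ac' as idx 5


Encoded: [(0, 'a'), (0, 'c'), (1, 'a'), (2, 'a'), (1, 'c')]


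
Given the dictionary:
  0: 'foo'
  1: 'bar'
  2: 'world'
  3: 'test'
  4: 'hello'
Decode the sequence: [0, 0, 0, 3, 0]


Look up each index in the dictionary:
  0 -> 'foo'
  0 -> 'foo'
  0 -> 'foo'
  3 -> 'test'
  0 -> 'foo'

Decoded: "foo foo foo test foo"


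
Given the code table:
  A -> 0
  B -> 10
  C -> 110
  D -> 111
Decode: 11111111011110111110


Decoding:
111 -> D
111 -> D
110 -> C
111 -> D
10 -> B
111 -> D
110 -> C


Result: DDCDBDC


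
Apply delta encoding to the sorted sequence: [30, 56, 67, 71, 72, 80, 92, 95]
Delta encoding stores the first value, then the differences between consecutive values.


First value: 30
Deltas:
  56 - 30 = 26
  67 - 56 = 11
  71 - 67 = 4
  72 - 71 = 1
  80 - 72 = 8
  92 - 80 = 12
  95 - 92 = 3


Delta encoded: [30, 26, 11, 4, 1, 8, 12, 3]


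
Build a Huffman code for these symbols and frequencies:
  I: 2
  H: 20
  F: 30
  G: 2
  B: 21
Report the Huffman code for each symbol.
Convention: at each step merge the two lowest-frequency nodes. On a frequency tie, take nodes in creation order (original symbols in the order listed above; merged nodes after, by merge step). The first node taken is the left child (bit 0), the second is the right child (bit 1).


Huffman tree construction:
Step 1: Merge I(2) + G(2) = 4
Step 2: Merge (I+G)(4) + H(20) = 24
Step 3: Merge B(21) + ((I+G)+H)(24) = 45
Step 4: Merge F(30) + (B+((I+G)+H))(45) = 75
Read each symbol's code off the tree from the root (left child = 0, right child = 1).

Codes:
  I: 1100 (length 4)
  H: 111 (length 3)
  F: 0 (length 1)
  G: 1101 (length 4)
  B: 10 (length 2)
Average code length: 148/75 = 1.9733 bits/symbol


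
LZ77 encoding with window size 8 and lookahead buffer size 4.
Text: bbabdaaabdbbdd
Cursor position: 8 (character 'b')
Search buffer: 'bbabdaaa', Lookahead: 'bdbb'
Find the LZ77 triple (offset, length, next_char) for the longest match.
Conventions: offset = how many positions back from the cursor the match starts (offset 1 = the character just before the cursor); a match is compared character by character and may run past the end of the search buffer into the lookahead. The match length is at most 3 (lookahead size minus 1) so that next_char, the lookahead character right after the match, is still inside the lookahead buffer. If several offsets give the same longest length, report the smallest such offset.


Try each offset into the search buffer:
  offset=1 (pos 7, char 'a'): match length 0
  offset=2 (pos 6, char 'a'): match length 0
  offset=3 (pos 5, char 'a'): match length 0
  offset=4 (pos 4, char 'd'): match length 0
  offset=5 (pos 3, char 'b'): match length 2
  offset=6 (pos 2, char 'a'): match length 0
  offset=7 (pos 1, char 'b'): match length 1
  offset=8 (pos 0, char 'b'): match length 1
Longest match has length 2 at offset 5.
next_char = character at position 8 + 2 = 10 -> 'b'

Best match: offset=5, length=2 (matching 'bd' starting at position 3)
LZ77 triple: (5, 2, 'b')


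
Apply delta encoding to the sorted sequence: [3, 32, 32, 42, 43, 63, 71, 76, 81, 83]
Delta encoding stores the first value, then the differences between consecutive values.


First value: 3
Deltas:
  32 - 3 = 29
  32 - 32 = 0
  42 - 32 = 10
  43 - 42 = 1
  63 - 43 = 20
  71 - 63 = 8
  76 - 71 = 5
  81 - 76 = 5
  83 - 81 = 2


Delta encoded: [3, 29, 0, 10, 1, 20, 8, 5, 5, 2]


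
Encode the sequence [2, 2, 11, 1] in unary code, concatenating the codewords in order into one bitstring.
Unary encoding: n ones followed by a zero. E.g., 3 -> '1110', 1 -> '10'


Encode each number as n ones followed by a terminating 0:
  2 -> 110 (3 bits)
  2 -> 110 (3 bits)
  11 -> 111111111110 (12 bits)
  1 -> 10 (2 bits)
Total length = 3 + 3 + 12 + 2 = 20 bits.

Unary([2, 2, 11, 1]) = 11011011111111111010 (20 bits)
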